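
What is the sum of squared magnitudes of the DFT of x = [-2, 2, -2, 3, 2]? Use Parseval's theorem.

Parseval: Σ|x[n]|² = (1/N)Σ|X[k]|², so Σ|X[k]|² = N·Σ|x[n]|² = 5·25.0000

Σ|X[k]|² = N·Σ|x[n]|² = 5·25.0000 = 125.0000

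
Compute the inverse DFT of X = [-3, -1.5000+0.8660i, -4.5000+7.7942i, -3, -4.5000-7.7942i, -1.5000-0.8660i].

x[n] = (1/6) Σ(k=0 to 5) X[k] · e^(2πikn/6)

Computing each x[n]:
x[0] = -3
x[1] = -2
x[2] = 2
x[3] = -1
x[4] = -2
x[5] = 3

x = [-3, -2, 2, -1, -2, 3]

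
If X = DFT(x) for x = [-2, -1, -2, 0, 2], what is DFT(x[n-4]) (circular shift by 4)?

Time shift by 4: X_shifted[k] = ω_5^(4k) · X[k]
Shifted x = [-1, -2, 0, 2, -2]

DFT(x[n-4]) = [-3, -3.8541+1.1756i, 2.8541-1.9021i, 2.8541+1.9021i, -3.8541-1.1756i]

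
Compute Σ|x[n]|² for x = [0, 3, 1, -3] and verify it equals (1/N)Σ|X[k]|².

Time domain:
Σ|x[n]|² = |0|² + |3|² + |1|² + |-3|² = 19.0000

Frequency domain:
(1/4)Σ|X[k]|² = (1/4)(|1|² + |-1-6i|² + |1|² + |-1+6i|²) = (1/4)·76.0000 = 19.0000

Both sides agree, confirming Parseval's theorem.

Σ|x[n]|² = (1/N)Σ|X[k]|² = 19.0000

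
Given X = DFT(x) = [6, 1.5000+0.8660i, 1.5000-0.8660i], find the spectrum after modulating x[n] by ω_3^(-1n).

Modulation property: DFT(ω_3^(-1n)·x[n]) = X[(k-1) mod 3], so circularly shift X by 1 positions.

X[k-1] = [1.5000-0.8660i, 6, 1.5000+0.8660i]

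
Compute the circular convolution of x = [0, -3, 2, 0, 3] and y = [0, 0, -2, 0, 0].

(x ⊛ y)[n] = Σ(m=0 to 4) x[m] · y[(n-m) mod 5]

Computing each output sample:
(x ⊛ y)[0] = 0
(x ⊛ y)[1] = -6
(x ⊛ y)[2] = 0
(x ⊛ y)[3] = 6
(x ⊛ y)[4] = -4

x ⊛ y = [0, -6, 0, 6, -4]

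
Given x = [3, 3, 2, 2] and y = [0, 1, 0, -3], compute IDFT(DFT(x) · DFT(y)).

(x ⊛ y)[n] = Σ(m=0 to 3) x[m] · y[(n-m) mod 4]

Computing each output sample:
(x ⊛ y)[0] = -7
(x ⊛ y)[1] = -3
(x ⊛ y)[2] = -3
(x ⊛ y)[3] = -7

x ⊛ y = [-7, -3, -3, -7]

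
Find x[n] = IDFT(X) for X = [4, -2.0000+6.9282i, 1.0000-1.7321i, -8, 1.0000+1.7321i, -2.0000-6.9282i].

x[n] = (1/6) Σ(k=0 to 5) X[k] · e^(2πikn/6)

Computing each x[n]:
x[0] = -1
x[1] = 0
x[2] = -3
x[3] = 3
x[4] = 2
x[5] = 3

x = [-1, 0, -3, 3, 2, 3]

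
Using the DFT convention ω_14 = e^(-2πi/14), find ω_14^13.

ω_14^13 = e^(-2πi·13/14)
= cos(-2π·13/14) + i·sin(-2π·13/14)
= cos(-26π/14) + i·sin(-26π/14)

ω_14^13 = cos(-26π/14) + i·sin(-26π/14) = 0.9010+0.4339i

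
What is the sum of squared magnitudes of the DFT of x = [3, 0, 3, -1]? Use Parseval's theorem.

Parseval: Σ|x[n]|² = (1/N)Σ|X[k]|², so Σ|X[k]|² = N·Σ|x[n]|² = 4·19.0000

Σ|X[k]|² = N·Σ|x[n]|² = 4·19.0000 = 76.0000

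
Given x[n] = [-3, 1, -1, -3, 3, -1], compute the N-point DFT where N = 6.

X[k] = Σ(n=0 to 5) x[n] · ω_6^(nk)
where ω_6 = e^(-2πi/6)

Computing each X[k]:
X[0] = -4
X[1] = -1.0000+1.7321i
X[2] = -7.0000-5.1962i
X[3] = 2
X[4] = -7.0000+5.1962i
X[5] = -1.0000-1.7321i

X = [-4, -1.0000+1.7321i, -7.0000-5.1962i, 2, -7.0000+5.1962i, -1.0000-1.7321i]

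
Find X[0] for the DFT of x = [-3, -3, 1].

X[0] = Σ(n=0 to 2) x[n] · ω_3^0 = Σ x[n]
= (-3) + (-3) + (1)

X[0] = -5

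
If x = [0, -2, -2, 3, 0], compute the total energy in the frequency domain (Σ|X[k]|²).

Parseval: Σ|x[n]|² = (1/N)Σ|X[k]|², so Σ|X[k]|² = N·Σ|x[n]|² = 5·17.0000

Σ|X[k]|² = N·Σ|x[n]|² = 5·17.0000 = 85.0000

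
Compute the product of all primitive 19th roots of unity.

The primitive 19th roots of unity are ω_19^k for k coprime to 19: k ∈ {1, 2, 3, 4, 5, 6, 7, 8, 9, 10, 11, 12, 13, 14, 15, 16, 17, 18}
Their product equals the constant term of the cyclotomic polynomial Φ_19(x) up to sign.
For n ≥ 3, the product of all primitive nth roots of unity is 1. (For n=1 it is 1; for n=2 it is -1.)

1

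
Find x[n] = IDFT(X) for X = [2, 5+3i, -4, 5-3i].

x[n] = (1/4) Σ(k=0 to 3) X[k] · e^(2πikn/4)

Computing each x[n]:
x[0] = 2
x[1] = 0
x[2] = -3
x[3] = 3

x = [2, 0, -3, 3]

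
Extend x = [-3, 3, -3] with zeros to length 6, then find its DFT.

Original 3-point DFT: [-3, -3.0000-5.1962i, -3.0000+5.1962i]
Zero-padded 6-point DFT provides frequency interpolation.

DFT_6([x, 0, ...]) = [-3, 0, -3.0000-5.1962i, -9, -3.0000+5.1962i, 0]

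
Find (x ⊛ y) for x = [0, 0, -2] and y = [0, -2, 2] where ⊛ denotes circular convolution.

(x ⊛ y)[n] = Σ(m=0 to 2) x[m] · y[(n-m) mod 3]

Computing each output sample:
(x ⊛ y)[0] = 4
(x ⊛ y)[1] = -4
(x ⊛ y)[2] = 0

x ⊛ y = [4, -4, 0]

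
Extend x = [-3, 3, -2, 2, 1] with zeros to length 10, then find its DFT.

Original 5-point DFT: [1, -1.7639+0.4490i, -6.2361-4.9798i, -6.2361+4.9798i, -1.7639-0.4490i]
Zero-padded 10-point DFT provides frequency interpolation.

DFT_10([x, 0, ...]) = [1, -2.6180-2.3511i, -1.7639+0.4490i, -0.3820-3.8042i, -6.2361-4.9798i, -9, -6.2361+4.9798i, -0.3820+3.8042i, -1.7639-0.4490i, -2.6180+2.3511i]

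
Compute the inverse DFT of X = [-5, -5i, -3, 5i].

x[n] = (1/4) Σ(k=0 to 3) X[k] · e^(2πikn/4)

Computing each x[n]:
x[0] = -2
x[1] = 2
x[2] = -2
x[3] = -3

x = [-2, 2, -2, -3]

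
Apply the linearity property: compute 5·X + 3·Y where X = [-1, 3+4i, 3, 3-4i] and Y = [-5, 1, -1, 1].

By linearity: DFT(5x + 3y) = 5·DFT(x) + 3·DFT(y)
= 5·[-1, 3+4i, 3, 3-4i] + 3·[-5, 1, -1, 1]

Computing element-wise:
Z[0] = 5·(-1) + 3·(-5) = -20
Z[1] = 5·(3+4i) + 3·(1) = 18+20i
Z[2] = 5·(3) + 3·(-1) = 12
Z[3] = 5·(3-4i) + 3·(1) = 18-20i

DFT(5x + 3y) = 5·X + 3·Y = [-20, 18+20i, 12, 18-20i]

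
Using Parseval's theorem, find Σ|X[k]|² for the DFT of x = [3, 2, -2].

Parseval: Σ|x[n]|² = (1/N)Σ|X[k]|², so Σ|X[k]|² = N·Σ|x[n]|² = 3·17.0000

Σ|X[k]|² = N·Σ|x[n]|² = 3·17.0000 = 51.0000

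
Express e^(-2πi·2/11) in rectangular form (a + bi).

ω_11^2 = e^(-2πi·2/11)
= cos(-2π·2/11) + i·sin(-2π·2/11)
= cos(-4π/11) + i·sin(-4π/11)

ω_11^2 = cos(-4π/11) + i·sin(-4π/11) = 0.4154-0.9096i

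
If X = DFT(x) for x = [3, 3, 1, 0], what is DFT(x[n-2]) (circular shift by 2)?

Time shift by 2: X_shifted[k] = ω_4^(2k) · X[k]
Shifted x = [1, 0, 3, 3]

DFT(x[n-2]) = [7, -2+3i, 1, -2-3i]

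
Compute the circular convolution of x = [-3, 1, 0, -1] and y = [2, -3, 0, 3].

(x ⊛ y)[n] = Σ(m=0 to 3) x[m] · y[(n-m) mod 4]

Computing each output sample:
(x ⊛ y)[0] = 0
(x ⊛ y)[1] = 11
(x ⊛ y)[2] = -6
(x ⊛ y)[3] = -11

x ⊛ y = [0, 11, -6, -11]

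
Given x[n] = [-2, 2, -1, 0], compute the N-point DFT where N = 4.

X[k] = Σ(n=0 to 3) x[n] · ω_4^(nk)
where ω_4 = e^(-2πi/4)

Computing each X[k]:
X[0] = -1
X[1] = -1-2i
X[2] = -5
X[3] = -1+2i

X = [-1, -1-2i, -5, -1+2i]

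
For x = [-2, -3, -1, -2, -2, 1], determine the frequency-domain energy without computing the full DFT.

Parseval: Σ|x[n]|² = (1/N)Σ|X[k]|², so Σ|X[k]|² = N·Σ|x[n]|² = 6·23.0000

Σ|X[k]|² = N·Σ|x[n]|² = 6·23.0000 = 138.0000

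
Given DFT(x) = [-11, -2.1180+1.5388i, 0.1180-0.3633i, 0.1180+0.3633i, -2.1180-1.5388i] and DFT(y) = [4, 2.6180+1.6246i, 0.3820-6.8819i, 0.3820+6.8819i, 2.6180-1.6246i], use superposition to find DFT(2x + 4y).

By linearity: DFT(2x + 4y) = 2·DFT(x) + 4·DFT(y)
= 2·[-11, -2.1180+1.5388i, 0.1180-0.3633i, 0.1180+0.3633i, -2.1180-1.5388i] + 4·[4, 2.6180+1.6246i, 0.3820-6.8819i, 0.3820+6.8819i, 2.6180-1.6246i]

Computing element-wise:
Z[0] = 2·(-11) + 4·(4) = -6
Z[1] = 2·(-2.1180+1.5388i) + 4·(2.6180+1.6246i) = 6.2360+9.5760i
Z[2] = 2·(0.1180-0.3633i) + 4·(0.3820-6.8819i) = 1.7640-28.2542i
Z[3] = 2·(0.1180+0.3633i) + 4·(0.3820+6.8819i) = 1.7640+28.2542i
Z[4] = 2·(-2.1180-1.5388i) + 4·(2.6180-1.6246i) = 6.2360-9.5760i

DFT(2x + 4y) = 2·X + 4·Y = [-6, 6.2360+9.5760i, 1.7640-28.2542i, 1.7640+28.2542i, 6.2360-9.5760i]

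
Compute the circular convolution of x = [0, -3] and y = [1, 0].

(x ⊛ y)[n] = Σ(m=0 to 1) x[m] · y[(n-m) mod 2]

Computing each output sample:
(x ⊛ y)[0] = 0
(x ⊛ y)[1] = -3

x ⊛ y = [0, -3]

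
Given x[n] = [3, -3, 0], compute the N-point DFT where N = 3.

X[k] = Σ(n=0 to 2) x[n] · ω_3^(nk)
where ω_3 = e^(-2πi/3)

Computing each X[k]:
X[0] = 0
X[1] = 4.5000+2.5981i
X[2] = 4.5000-2.5981i

X = [0, 4.5000+2.5981i, 4.5000-2.5981i]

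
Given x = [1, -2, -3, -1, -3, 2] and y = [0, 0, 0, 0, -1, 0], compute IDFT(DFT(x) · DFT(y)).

(x ⊛ y)[n] = Σ(m=0 to 5) x[m] · y[(n-m) mod 6]

Computing each output sample:
(x ⊛ y)[0] = 3
(x ⊛ y)[1] = 1
(x ⊛ y)[2] = 3
(x ⊛ y)[3] = -2
(x ⊛ y)[4] = -1
(x ⊛ y)[5] = 2

x ⊛ y = [3, 1, 3, -2, -1, 2]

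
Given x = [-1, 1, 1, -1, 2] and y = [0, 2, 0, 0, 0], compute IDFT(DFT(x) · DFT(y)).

(x ⊛ y)[n] = Σ(m=0 to 4) x[m] · y[(n-m) mod 5]

Computing each output sample:
(x ⊛ y)[0] = 4
(x ⊛ y)[1] = -2
(x ⊛ y)[2] = 2
(x ⊛ y)[3] = 2
(x ⊛ y)[4] = -2

x ⊛ y = [4, -2, 2, 2, -2]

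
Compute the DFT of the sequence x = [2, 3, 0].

X[k] = Σ(n=0 to 2) x[n] · ω_3^(nk)
where ω_3 = e^(-2πi/3)

Computing each X[k]:
X[0] = 5
X[1] = 0.5000-2.5981i
X[2] = 0.5000+2.5981i

X = [5, 0.5000-2.5981i, 0.5000+2.5981i]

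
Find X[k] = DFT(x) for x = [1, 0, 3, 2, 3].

X[k] = Σ(n=0 to 4) x[n] · ω_5^(nk)
where ω_5 = e^(-2πi/5)

Computing each X[k]:
X[0] = 9
X[1] = -2.1180+2.2654i
X[2] = 0.1180+2.7144i
X[3] = 0.1180-2.7144i
X[4] = -2.1180-2.2654i

X = [9, -2.1180+2.2654i, 0.1180+2.7144i, 0.1180-2.7144i, -2.1180-2.2654i]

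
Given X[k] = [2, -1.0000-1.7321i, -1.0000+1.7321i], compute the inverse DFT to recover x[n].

x[n] = (1/3) Σ(k=0 to 2) X[k] · e^(2πikn/3)

Computing each x[n]:
x[0] = 0
x[1] = 2
x[2] = 0

x = [0, 2, 0]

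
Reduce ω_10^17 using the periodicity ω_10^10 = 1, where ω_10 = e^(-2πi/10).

Since ω_10^10 = 1, powers reduce modulo 10.
17 mod 10 = 7
So ω_10^17 = ω_10^7 = e^(-2πi·7/10)

ω_10^17 = ω_10^7 = -0.3090+0.9511i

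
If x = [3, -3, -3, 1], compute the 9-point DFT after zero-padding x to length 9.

Original 4-point DFT: [-2, 6+4i, 2, 6-4i]
Zero-padded 9-point DFT provides frequency interpolation.

DFT_9([x, 0, ...]) = [-2, -0.3191+4.0168i, 4.7981+4.8465i, 7, 3.0209-1.7683i, 3.0209+1.7683i, 7, 4.7981-4.8465i, -0.3191-4.0168i]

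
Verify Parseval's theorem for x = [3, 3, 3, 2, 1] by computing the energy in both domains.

Time domain:
Σ|x[n]|² = |3|² + |3|² + |3|² + |2|² + |1|² = 32.0000

Frequency domain:
(1/5)Σ|X[k]|² = (1/5)(|12|² + |0.1910-2.4899i|² + |1.3090-0.2245i|² + |1.3090+0.2245i|² + |0.1910+2.4899i|²) = (1/5)·160.0000 = 32.0000

Both sides agree, confirming Parseval's theorem.

Σ|x[n]|² = (1/N)Σ|X[k]|² = 32.0000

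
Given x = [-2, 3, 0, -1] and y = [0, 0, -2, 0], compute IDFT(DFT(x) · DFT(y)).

(x ⊛ y)[n] = Σ(m=0 to 3) x[m] · y[(n-m) mod 4]

Computing each output sample:
(x ⊛ y)[0] = 0
(x ⊛ y)[1] = 2
(x ⊛ y)[2] = 4
(x ⊛ y)[3] = -6

x ⊛ y = [0, 2, 4, -6]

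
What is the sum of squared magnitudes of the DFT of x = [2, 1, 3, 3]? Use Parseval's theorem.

Parseval: Σ|x[n]|² = (1/N)Σ|X[k]|², so Σ|X[k]|² = N·Σ|x[n]|² = 4·23.0000

Σ|X[k]|² = N·Σ|x[n]|² = 4·23.0000 = 92.0000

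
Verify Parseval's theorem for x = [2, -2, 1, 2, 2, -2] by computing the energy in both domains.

Time domain:
Σ|x[n]|² = |2|² + |-2|² + |1|² + |2|² + |2|² + |-2|² = 21.0000

Frequency domain:
(1/6)Σ|X[k]|² = (1/6)(|3|² + |-3.5000+0.8660i|² + |4.5000-0.8660i|² + |7|² + |4.5000+0.8660i|² + |-3.5000-0.8660i|²) = (1/6)·126.0000 = 21.0000

Both sides agree, confirming Parseval's theorem.

Σ|x[n]|² = (1/N)Σ|X[k]|² = 21.0000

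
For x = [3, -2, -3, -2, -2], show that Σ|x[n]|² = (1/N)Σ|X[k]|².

Time domain:
Σ|x[n]|² = |3|² + |-2|² + |-3|² + |-2|² + |-2|² = 30.0000

Frequency domain:
(1/5)Σ|X[k]|² = (1/5)(|-6|² + |5.8090+0.5878i|² + |4.6910-0.9511i|² + |4.6910+0.9511i|² + |5.8090-0.5878i|²) = (1/5)·150.0000 = 30.0000

Both sides agree, confirming Parseval's theorem.

Σ|x[n]|² = (1/N)Σ|X[k]|² = 30.0000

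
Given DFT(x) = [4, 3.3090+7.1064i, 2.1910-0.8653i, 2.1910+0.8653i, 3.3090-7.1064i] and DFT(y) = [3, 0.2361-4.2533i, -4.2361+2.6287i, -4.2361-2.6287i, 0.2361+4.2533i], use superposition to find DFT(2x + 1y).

By linearity: DFT(2x + 1y) = 2·DFT(x) + 1·DFT(y)
= 2·[4, 3.3090+7.1064i, 2.1910-0.8653i, 2.1910+0.8653i, 3.3090-7.1064i] + 1·[3, 0.2361-4.2533i, -4.2361+2.6287i, -4.2361-2.6287i, 0.2361+4.2533i]

Computing element-wise:
Z[0] = 2·(4) + 1·(3) = 11
Z[1] = 2·(3.3090+7.1064i) + 1·(0.2361-4.2533i) = 6.8541+9.9595i
Z[2] = 2·(2.1910-0.8653i) + 1·(-4.2361+2.6287i) = 0.1459+0.8981i
Z[3] = 2·(2.1910+0.8653i) + 1·(-4.2361-2.6287i) = 0.1459-0.8981i
Z[4] = 2·(3.3090-7.1064i) + 1·(0.2361+4.2533i) = 6.8541-9.9595i

DFT(2x + 1y) = 2·X + 1·Y = [11, 6.8541+9.9595i, 0.1459+0.8981i, 0.1459-0.8981i, 6.8541-9.9595i]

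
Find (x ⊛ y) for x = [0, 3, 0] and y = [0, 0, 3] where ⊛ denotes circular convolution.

(x ⊛ y)[n] = Σ(m=0 to 2) x[m] · y[(n-m) mod 3]

Computing each output sample:
(x ⊛ y)[0] = 9
(x ⊛ y)[1] = 0
(x ⊛ y)[2] = 0

x ⊛ y = [9, 0, 0]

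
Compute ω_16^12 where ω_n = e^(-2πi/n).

ω_16^12 = e^(-2πi·12/16)
= cos(-2π·12/16) + i·sin(-2π·12/16)
= cos(-24π/16) + i·sin(-24π/16)

ω_16^12 = cos(-24π/16) + i·sin(-24π/16) = 1i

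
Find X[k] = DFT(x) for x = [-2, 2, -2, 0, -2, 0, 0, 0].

X[k] = Σ(n=0 to 7) x[n] · ω_8^(nk)
where ω_8 = e^(-2πi/8)

Computing each X[k]:
X[0] = -4
X[1] = 1.4142+0.5858i
X[2] = -2-2i
X[3] = -1.4142-3.4142i
X[4] = -8
X[5] = -1.4142+3.4142i
X[6] = -2+2i
X[7] = 1.4142-0.5858i

X = [-4, 1.4142+0.5858i, -2-2i, -1.4142-3.4142i, -8, -1.4142+3.4142i, -2+2i, 1.4142-0.5858i]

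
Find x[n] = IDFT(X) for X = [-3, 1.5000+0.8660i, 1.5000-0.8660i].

x[n] = (1/3) Σ(k=0 to 2) X[k] · e^(2πikn/3)

Computing each x[n]:
x[0] = 0
x[1] = -2
x[2] = -1

x = [0, -2, -1]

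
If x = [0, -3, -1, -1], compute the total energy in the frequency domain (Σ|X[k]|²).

Parseval: Σ|x[n]|² = (1/N)Σ|X[k]|², so Σ|X[k]|² = N·Σ|x[n]|² = 4·11.0000

Σ|X[k]|² = N·Σ|x[n]|² = 4·11.0000 = 44.0000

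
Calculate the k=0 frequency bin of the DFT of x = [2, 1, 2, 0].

X[0] = Σ(n=0 to 3) x[n] · ω_4^0 = Σ x[n]
= (2) + (1) + (2) + (0)

X[0] = 5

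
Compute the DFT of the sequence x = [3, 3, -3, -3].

X[k] = Σ(n=0 to 3) x[n] · ω_4^(nk)
where ω_4 = e^(-2πi/4)

Computing each X[k]:
X[0] = 0
X[1] = 6-6i
X[2] = 0
X[3] = 6+6i

X = [0, 6-6i, 0, 6+6i]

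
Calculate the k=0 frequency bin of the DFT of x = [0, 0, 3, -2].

X[0] = Σ(n=0 to 3) x[n] · ω_4^0 = Σ x[n]
= (0) + (0) + (3) + (-2)

X[0] = 1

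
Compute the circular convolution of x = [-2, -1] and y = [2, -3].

(x ⊛ y)[n] = Σ(m=0 to 1) x[m] · y[(n-m) mod 2]

Computing each output sample:
(x ⊛ y)[0] = -1
(x ⊛ y)[1] = 4

x ⊛ y = [-1, 4]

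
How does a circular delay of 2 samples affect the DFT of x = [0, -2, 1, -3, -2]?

Time shift by 2: X_shifted[k] = ω_5^(2k) · X[k]
Shifted x = [-3, -2, 0, -2, 1]

DFT(x[n-2]) = [-6, -1.6910+1.6776i, -2.8090+3.6655i, -2.8090-3.6655i, -1.6910-1.6776i]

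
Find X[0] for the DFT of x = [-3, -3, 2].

X[0] = Σ(n=0 to 2) x[n] · ω_3^0 = Σ x[n]
= (-3) + (-3) + (2)

X[0] = -4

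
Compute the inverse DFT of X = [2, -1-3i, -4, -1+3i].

x[n] = (1/4) Σ(k=0 to 3) X[k] · e^(2πikn/4)

Computing each x[n]:
x[0] = -1
x[1] = 3
x[2] = 0
x[3] = 0

x = [-1, 3, 0, 0]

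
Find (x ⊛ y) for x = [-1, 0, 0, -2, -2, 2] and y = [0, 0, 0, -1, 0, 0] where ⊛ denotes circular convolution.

(x ⊛ y)[n] = Σ(m=0 to 5) x[m] · y[(n-m) mod 6]

Computing each output sample:
(x ⊛ y)[0] = 2
(x ⊛ y)[1] = 2
(x ⊛ y)[2] = -2
(x ⊛ y)[3] = 1
(x ⊛ y)[4] = 0
(x ⊛ y)[5] = 0

x ⊛ y = [2, 2, -2, 1, 0, 0]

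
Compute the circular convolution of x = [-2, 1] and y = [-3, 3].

(x ⊛ y)[n] = Σ(m=0 to 1) x[m] · y[(n-m) mod 2]

Computing each output sample:
(x ⊛ y)[0] = 9
(x ⊛ y)[1] = -9

x ⊛ y = [9, -9]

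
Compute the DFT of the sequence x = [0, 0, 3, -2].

X[k] = Σ(n=0 to 3) x[n] · ω_4^(nk)
where ω_4 = e^(-2πi/4)

Computing each X[k]:
X[0] = 1
X[1] = -3-2i
X[2] = 5
X[3] = -3+2i

X = [1, -3-2i, 5, -3+2i]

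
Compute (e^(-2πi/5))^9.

Since ω_5^5 = 1, powers reduce modulo 5.
9 mod 5 = 4
So ω_5^9 = ω_5^4 = e^(-2πi·4/5)

ω_5^9 = ω_5^4 = 0.3090+0.9511i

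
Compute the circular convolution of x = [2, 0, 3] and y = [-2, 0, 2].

(x ⊛ y)[n] = Σ(m=0 to 2) x[m] · y[(n-m) mod 3]

Computing each output sample:
(x ⊛ y)[0] = -4
(x ⊛ y)[1] = 6
(x ⊛ y)[2] = -2

x ⊛ y = [-4, 6, -2]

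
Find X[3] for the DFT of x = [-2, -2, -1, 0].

X[3] = Σ(n=0 to 3) x[n] · ω_4^(3n) where ω_4 = e^(-2πi/4)
= (-2)·ω_4^0 + (-2)·ω_4^3 + (-1)·ω_4^6 + (0)·ω_4^9

X[3] = -1-2i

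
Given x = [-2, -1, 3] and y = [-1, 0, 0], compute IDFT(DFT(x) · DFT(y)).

(x ⊛ y)[n] = Σ(m=0 to 2) x[m] · y[(n-m) mod 3]

Computing each output sample:
(x ⊛ y)[0] = 2
(x ⊛ y)[1] = 1
(x ⊛ y)[2] = -3

x ⊛ y = [2, 1, -3]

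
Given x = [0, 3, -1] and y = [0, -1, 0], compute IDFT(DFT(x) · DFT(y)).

(x ⊛ y)[n] = Σ(m=0 to 2) x[m] · y[(n-m) mod 3]

Computing each output sample:
(x ⊛ y)[0] = 1
(x ⊛ y)[1] = 0
(x ⊛ y)[2] = -3

x ⊛ y = [1, 0, -3]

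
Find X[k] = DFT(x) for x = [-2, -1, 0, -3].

X[k] = Σ(n=0 to 3) x[n] · ω_4^(nk)
where ω_4 = e^(-2πi/4)

Computing each X[k]:
X[0] = -6
X[1] = -2-2i
X[2] = 2
X[3] = -2+2i

X = [-6, -2-2i, 2, -2+2i]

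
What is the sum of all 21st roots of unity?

Sum of all nth roots of unity equals 0 for n > 1 (geometric series with r ≠ 1).

0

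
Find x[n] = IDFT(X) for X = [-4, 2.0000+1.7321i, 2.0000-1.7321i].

x[n] = (1/3) Σ(k=0 to 2) X[k] · e^(2πikn/3)

Computing each x[n]:
x[0] = 0
x[1] = -3
x[2] = -1

x = [0, -3, -1]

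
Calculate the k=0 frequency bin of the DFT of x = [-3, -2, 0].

X[0] = Σ(n=0 to 2) x[n] · ω_3^0 = Σ x[n]
= (-3) + (-2) + (0)

X[0] = -5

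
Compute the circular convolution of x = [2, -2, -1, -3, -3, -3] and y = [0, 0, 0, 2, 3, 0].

(x ⊛ y)[n] = Σ(m=0 to 5) x[m] · y[(n-m) mod 6]

Computing each output sample:
(x ⊛ y)[0] = -9
(x ⊛ y)[1] = -15
(x ⊛ y)[2] = -15
(x ⊛ y)[3] = -5
(x ⊛ y)[4] = 2
(x ⊛ y)[5] = -8

x ⊛ y = [-9, -15, -15, -5, 2, -8]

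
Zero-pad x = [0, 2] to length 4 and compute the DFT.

Original 2-point DFT: [2, -2]
Zero-padded 4-point DFT provides frequency interpolation.

DFT_4([x, 0, ...]) = [2, -2i, -2, 2i]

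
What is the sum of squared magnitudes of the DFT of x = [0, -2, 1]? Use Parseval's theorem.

Parseval: Σ|x[n]|² = (1/N)Σ|X[k]|², so Σ|X[k]|² = N·Σ|x[n]|² = 3·5.0000

Σ|X[k]|² = N·Σ|x[n]|² = 3·5.0000 = 15.0000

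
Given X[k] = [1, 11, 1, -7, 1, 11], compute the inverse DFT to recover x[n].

x[n] = (1/6) Σ(k=0 to 5) X[k] · e^(2πikn/6)

Computing each x[n]:
x[0] = 3
x[1] = 3
x[2] = -3
x[3] = -2
x[4] = -3
x[5] = 3

x = [3, 3, -3, -2, -3, 3]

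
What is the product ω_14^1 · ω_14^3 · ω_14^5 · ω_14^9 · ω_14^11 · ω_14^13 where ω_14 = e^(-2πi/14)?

The primitive 14th roots of unity are ω_14^k for k coprime to 14: k ∈ {1, 3, 5, 9, 11, 13}
Their product equals the constant term of the cyclotomic polynomial Φ_14(x) up to sign.
For n ≥ 3, the product of all primitive nth roots of unity is 1. (For n=1 it is 1; for n=2 it is -1.)

1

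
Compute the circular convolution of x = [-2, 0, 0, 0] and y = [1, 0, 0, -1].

(x ⊛ y)[n] = Σ(m=0 to 3) x[m] · y[(n-m) mod 4]

Computing each output sample:
(x ⊛ y)[0] = -2
(x ⊛ y)[1] = 0
(x ⊛ y)[2] = 0
(x ⊛ y)[3] = 2

x ⊛ y = [-2, 0, 0, 2]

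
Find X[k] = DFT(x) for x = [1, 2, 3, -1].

X[k] = Σ(n=0 to 3) x[n] · ω_4^(nk)
where ω_4 = e^(-2πi/4)

Computing each X[k]:
X[0] = 5
X[1] = -2-3i
X[2] = 3
X[3] = -2+3i

X = [5, -2-3i, 3, -2+3i]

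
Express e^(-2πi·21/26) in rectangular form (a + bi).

ω_26^21 = e^(-2πi·21/26)
= cos(-2π·21/26) + i·sin(-2π·21/26)
= cos(-42π/26) + i·sin(-42π/26)

ω_26^21 = cos(-42π/26) + i·sin(-42π/26) = 0.3546+0.9350i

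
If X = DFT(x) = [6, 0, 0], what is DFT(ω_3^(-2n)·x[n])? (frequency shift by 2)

Modulation property: DFT(ω_3^(-2n)·x[n]) = X[(k-2) mod 3], so circularly shift X by 2 positions.

X[k-2] = [0, 0, 6]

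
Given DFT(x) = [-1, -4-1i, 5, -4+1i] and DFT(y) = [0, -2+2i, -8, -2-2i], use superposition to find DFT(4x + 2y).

By linearity: DFT(4x + 2y) = 4·DFT(x) + 2·DFT(y)
= 4·[-1, -4-1i, 5, -4+1i] + 2·[0, -2+2i, -8, -2-2i]

Computing element-wise:
Z[0] = 4·(-1) + 2·(0) = -4
Z[1] = 4·(-4-1i) + 2·(-2+2i) = -20
Z[2] = 4·(5) + 2·(-8) = 4
Z[3] = 4·(-4+1i) + 2·(-2-2i) = -20

DFT(4x + 2y) = 4·X + 2·Y = [-4, -20, 4, -20]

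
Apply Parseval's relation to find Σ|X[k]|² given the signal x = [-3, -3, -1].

Parseval: Σ|x[n]|² = (1/N)Σ|X[k]|², so Σ|X[k]|² = N·Σ|x[n]|² = 3·19.0000

Σ|X[k]|² = N·Σ|x[n]|² = 3·19.0000 = 57.0000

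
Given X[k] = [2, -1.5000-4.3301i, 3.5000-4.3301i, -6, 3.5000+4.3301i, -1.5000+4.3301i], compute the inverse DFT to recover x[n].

x[n] = (1/6) Σ(k=0 to 5) X[k] · e^(2πikn/6)

Computing each x[n]:
x[0] = 0
x[1] = 3
x[2] = -1
x[3] = 3
x[4] = -1
x[5] = -2

x = [0, 3, -1, 3, -1, -2]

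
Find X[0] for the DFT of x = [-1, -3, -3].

X[0] = Σ(n=0 to 2) x[n] · ω_3^0 = Σ x[n]
= (-1) + (-3) + (-3)

X[0] = -7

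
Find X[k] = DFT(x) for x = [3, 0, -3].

X[k] = Σ(n=0 to 2) x[n] · ω_3^(nk)
where ω_3 = e^(-2πi/3)

Computing each X[k]:
X[0] = 0
X[1] = 4.5000-2.5981i
X[2] = 4.5000+2.5981i

X = [0, 4.5000-2.5981i, 4.5000+2.5981i]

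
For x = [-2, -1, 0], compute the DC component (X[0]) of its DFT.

X[0] = Σ(n=0 to 2) x[n] · ω_3^0 = Σ x[n]
= (-2) + (-1) + (0)

X[0] = -3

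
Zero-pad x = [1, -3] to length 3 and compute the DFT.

Original 2-point DFT: [-2, 4]
Zero-padded 3-point DFT provides frequency interpolation.

DFT_3([x, 0, ...]) = [-2, 2.5000+2.5981i, 2.5000-2.5981i]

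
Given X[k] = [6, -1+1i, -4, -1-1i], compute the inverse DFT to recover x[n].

x[n] = (1/4) Σ(k=0 to 3) X[k] · e^(2πikn/4)

Computing each x[n]:
x[0] = 0
x[1] = 2
x[2] = 1
x[3] = 3

x = [0, 2, 1, 3]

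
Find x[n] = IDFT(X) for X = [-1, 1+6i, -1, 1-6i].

x[n] = (1/4) Σ(k=0 to 3) X[k] · e^(2πikn/4)

Computing each x[n]:
x[0] = 0
x[1] = -3
x[2] = -1
x[3] = 3

x = [0, -3, -1, 3]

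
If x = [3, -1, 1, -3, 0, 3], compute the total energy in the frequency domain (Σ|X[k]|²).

Parseval: Σ|x[n]|² = (1/N)Σ|X[k]|², so Σ|X[k]|² = N·Σ|x[n]|² = 6·29.0000

Σ|X[k]|² = N·Σ|x[n]|² = 6·29.0000 = 174.0000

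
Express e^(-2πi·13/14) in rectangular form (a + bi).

ω_14^13 = e^(-2πi·13/14)
= cos(-2π·13/14) + i·sin(-2π·13/14)
= cos(-26π/14) + i·sin(-26π/14)

ω_14^13 = cos(-26π/14) + i·sin(-26π/14) = 0.9010+0.4339i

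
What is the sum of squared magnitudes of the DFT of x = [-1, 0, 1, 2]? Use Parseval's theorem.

Parseval: Σ|x[n]|² = (1/N)Σ|X[k]|², so Σ|X[k]|² = N·Σ|x[n]|² = 4·6.0000

Σ|X[k]|² = N·Σ|x[n]|² = 4·6.0000 = 24.0000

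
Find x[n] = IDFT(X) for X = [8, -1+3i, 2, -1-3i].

x[n] = (1/4) Σ(k=0 to 3) X[k] · e^(2πikn/4)

Computing each x[n]:
x[0] = 2
x[1] = 0
x[2] = 3
x[3] = 3

x = [2, 0, 3, 3]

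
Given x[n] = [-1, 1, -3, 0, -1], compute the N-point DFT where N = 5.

X[k] = Σ(n=0 to 4) x[n] · ω_5^(nk)
where ω_5 = e^(-2πi/5)

Computing each X[k]:
X[0] = -4
X[1] = 1.4271-0.1388i
X[2] = -1.9271-4.0287i
X[3] = -1.9271+4.0287i
X[4] = 1.4271+0.1388i

X = [-4, 1.4271-0.1388i, -1.9271-4.0287i, -1.9271+4.0287i, 1.4271+0.1388i]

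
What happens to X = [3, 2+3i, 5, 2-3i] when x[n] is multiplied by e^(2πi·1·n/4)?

Modulation property: DFT(ω_4^(-1n)·x[n]) = X[(k-1) mod 4], so circularly shift X by 1 positions.

X[k-1] = [2-3i, 3, 2+3i, 5]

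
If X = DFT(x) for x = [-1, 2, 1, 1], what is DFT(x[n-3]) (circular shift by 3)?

Time shift by 3: X_shifted[k] = ω_4^(3k) · X[k]
Shifted x = [2, 1, 1, -1]

DFT(x[n-3]) = [3, 1-2i, 3, 1+2i]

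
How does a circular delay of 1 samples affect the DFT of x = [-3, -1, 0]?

Time shift by 1: X_shifted[k] = ω_3^(1k) · X[k]
Shifted x = [0, -3, -1]

DFT(x[n-1]) = [-4, 2.0000+1.7321i, 2.0000-1.7321i]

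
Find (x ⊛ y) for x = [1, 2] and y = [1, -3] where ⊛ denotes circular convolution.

(x ⊛ y)[n] = Σ(m=0 to 1) x[m] · y[(n-m) mod 2]

Computing each output sample:
(x ⊛ y)[0] = -5
(x ⊛ y)[1] = -1

x ⊛ y = [-5, -1]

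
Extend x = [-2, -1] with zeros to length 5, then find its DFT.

Original 2-point DFT: [-3, -1]
Zero-padded 5-point DFT provides frequency interpolation.

DFT_5([x, 0, ...]) = [-3, -2.3090+0.9511i, -1.1910+0.5878i, -1.1910-0.5878i, -2.3090-0.9511i]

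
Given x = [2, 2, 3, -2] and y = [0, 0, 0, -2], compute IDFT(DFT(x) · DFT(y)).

(x ⊛ y)[n] = Σ(m=0 to 3) x[m] · y[(n-m) mod 4]

Computing each output sample:
(x ⊛ y)[0] = -4
(x ⊛ y)[1] = -6
(x ⊛ y)[2] = 4
(x ⊛ y)[3] = -4

x ⊛ y = [-4, -6, 4, -4]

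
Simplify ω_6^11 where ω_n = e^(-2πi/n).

Since ω_6^6 = 1, powers reduce modulo 6.
11 mod 6 = 5
So ω_6^11 = ω_6^5 = e^(-2πi·5/6)

ω_6^11 = ω_6^5 = 0.5000+0.8660i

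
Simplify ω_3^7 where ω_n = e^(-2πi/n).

Since ω_3^3 = 1, powers reduce modulo 3.
7 mod 3 = 1
So ω_3^7 = ω_3^1 = e^(-2πi·1/3)

ω_3^7 = ω_3^1 = -0.5000-0.8660i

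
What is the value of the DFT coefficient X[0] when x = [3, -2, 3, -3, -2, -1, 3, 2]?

X[0] = Σ(n=0 to 7) x[n] · ω_8^0 = Σ x[n]
= (3) + (-2) + (3) + (-3) + (-2) + (-1) + (3) + (2)

X[0] = 3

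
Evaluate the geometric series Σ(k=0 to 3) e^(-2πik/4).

Sum of all nth roots of unity equals 0 for n > 1 (geometric series with r ≠ 1).

0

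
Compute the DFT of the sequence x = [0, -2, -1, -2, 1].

X[k] = Σ(n=0 to 4) x[n] · ω_5^(nk)
where ω_5 = e^(-2πi/5)

Computing each X[k]:
X[0] = -4
X[1] = 2.1180+2.2654i
X[2] = -0.1180+2.7144i
X[3] = -0.1180-2.7144i
X[4] = 2.1180-2.2654i

X = [-4, 2.1180+2.2654i, -0.1180+2.7144i, -0.1180-2.7144i, 2.1180-2.2654i]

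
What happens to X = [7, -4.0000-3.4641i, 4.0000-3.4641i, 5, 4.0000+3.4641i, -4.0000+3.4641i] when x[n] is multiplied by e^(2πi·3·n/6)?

Modulation property: DFT(ω_6^(-3n)·x[n]) = X[(k-3) mod 6], so circularly shift X by 3 positions.

X[k-3] = [5, 4.0000+3.4641i, -4.0000+3.4641i, 7, -4.0000-3.4641i, 4.0000-3.4641i]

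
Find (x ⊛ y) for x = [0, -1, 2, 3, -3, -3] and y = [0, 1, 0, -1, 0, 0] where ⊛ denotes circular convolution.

(x ⊛ y)[n] = Σ(m=0 to 5) x[m] · y[(n-m) mod 6]

Computing each output sample:
(x ⊛ y)[0] = -6
(x ⊛ y)[1] = 3
(x ⊛ y)[2] = 2
(x ⊛ y)[3] = 2
(x ⊛ y)[4] = 4
(x ⊛ y)[5] = -5

x ⊛ y = [-6, 3, 2, 2, 4, -5]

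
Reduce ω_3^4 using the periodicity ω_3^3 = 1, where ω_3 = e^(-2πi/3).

Since ω_3^3 = 1, powers reduce modulo 3.
4 mod 3 = 1
So ω_3^4 = ω_3^1 = e^(-2πi·1/3)

ω_3^4 = ω_3^1 = -0.5000-0.8660i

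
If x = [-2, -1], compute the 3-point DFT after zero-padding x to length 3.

Original 2-point DFT: [-3, -1]
Zero-padded 3-point DFT provides frequency interpolation.

DFT_3([x, 0, ...]) = [-3, -1.5000+0.8660i, -1.5000-0.8660i]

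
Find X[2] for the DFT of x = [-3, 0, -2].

X[2] = Σ(n=0 to 2) x[n] · ω_3^(2n) where ω_3 = e^(-2πi/3)
= (-3)·ω_3^0 + (0)·ω_3^2 + (-2)·ω_3^4

X[2] = -2.0000+1.7321i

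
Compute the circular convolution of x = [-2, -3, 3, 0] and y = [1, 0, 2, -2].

(x ⊛ y)[n] = Σ(m=0 to 3) x[m] · y[(n-m) mod 4]

Computing each output sample:
(x ⊛ y)[0] = 10
(x ⊛ y)[1] = -9
(x ⊛ y)[2] = -1
(x ⊛ y)[3] = -2

x ⊛ y = [10, -9, -1, -2]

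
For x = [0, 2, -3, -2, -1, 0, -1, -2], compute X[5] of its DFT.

X[5] = Σ(n=0 to 7) x[n] · ω_8^(5n) where ω_8 = e^(-2πi/8)
= (0)·ω_8^0 + (2)·ω_8^5 + (-3)·ω_8^10 + (-2)·ω_8^15 + (-1)·ω_8^20 + (0)·ω_8^25 + (-1)·ω_8^30 + (-2)·ω_8^35

X[5] = -0.4142+3.4142i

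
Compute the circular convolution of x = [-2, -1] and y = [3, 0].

(x ⊛ y)[n] = Σ(m=0 to 1) x[m] · y[(n-m) mod 2]

Computing each output sample:
(x ⊛ y)[0] = -6
(x ⊛ y)[1] = -3

x ⊛ y = [-6, -3]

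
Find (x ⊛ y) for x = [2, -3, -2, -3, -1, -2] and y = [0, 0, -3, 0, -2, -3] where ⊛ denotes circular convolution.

(x ⊛ y)[n] = Σ(m=0 to 5) x[m] · y[(n-m) mod 6]

Computing each output sample:
(x ⊛ y)[0] = 16
(x ⊛ y)[1] = 18
(x ⊛ y)[2] = 5
(x ⊛ y)[3] = 16
(x ⊛ y)[4] = 8
(x ⊛ y)[5] = 9

x ⊛ y = [16, 18, 5, 16, 8, 9]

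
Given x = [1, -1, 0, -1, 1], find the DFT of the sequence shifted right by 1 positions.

Time shift by 1: X_shifted[k] = ω_5^(1k) · X[k]
Shifted x = [1, 1, -1, 0, -1]

DFT(x[n-1]) = [0, 1.8090-1.3143i, 0.6910-2.1266i, 0.6910+2.1266i, 1.8090+1.3143i]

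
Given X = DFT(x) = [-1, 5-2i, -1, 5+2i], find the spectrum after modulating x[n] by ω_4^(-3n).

Modulation property: DFT(ω_4^(-3n)·x[n]) = X[(k-3) mod 4], so circularly shift X by 3 positions.

X[k-3] = [5-2i, -1, 5+2i, -1]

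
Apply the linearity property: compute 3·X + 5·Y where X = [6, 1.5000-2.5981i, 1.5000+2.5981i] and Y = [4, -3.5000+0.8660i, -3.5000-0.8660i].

By linearity: DFT(3x + 5y) = 3·DFT(x) + 5·DFT(y)
= 3·[6, 1.5000-2.5981i, 1.5000+2.5981i] + 5·[4, -3.5000+0.8660i, -3.5000-0.8660i]

Computing element-wise:
Z[0] = 3·(6) + 5·(4) = 38
Z[1] = 3·(1.5000-2.5981i) + 5·(-3.5000+0.8660i) = -13.0000-3.4643i
Z[2] = 3·(1.5000+2.5981i) + 5·(-3.5000-0.8660i) = -13.0000+3.4643i

DFT(3x + 5y) = 3·X + 5·Y = [38, -13.0000-3.4643i, -13.0000+3.4643i]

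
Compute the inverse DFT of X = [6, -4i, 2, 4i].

x[n] = (1/4) Σ(k=0 to 3) X[k] · e^(2πikn/4)

Computing each x[n]:
x[0] = 2
x[1] = 3
x[2] = 2
x[3] = -1

x = [2, 3, 2, -1]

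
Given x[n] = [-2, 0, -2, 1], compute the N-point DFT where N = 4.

X[k] = Σ(n=0 to 3) x[n] · ω_4^(nk)
where ω_4 = e^(-2πi/4)

Computing each X[k]:
X[0] = -3
X[1] = 1i
X[2] = -5
X[3] = -1i

X = [-3, 1i, -5, -1i]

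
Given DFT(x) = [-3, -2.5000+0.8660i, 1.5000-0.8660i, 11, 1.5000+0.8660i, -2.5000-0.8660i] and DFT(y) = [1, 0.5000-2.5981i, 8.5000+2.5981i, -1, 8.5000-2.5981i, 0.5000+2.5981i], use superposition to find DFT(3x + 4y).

By linearity: DFT(3x + 4y) = 3·DFT(x) + 4·DFT(y)
= 3·[-3, -2.5000+0.8660i, 1.5000-0.8660i, 11, 1.5000+0.8660i, -2.5000-0.8660i] + 4·[1, 0.5000-2.5981i, 8.5000+2.5981i, -1, 8.5000-2.5981i, 0.5000+2.5981i]

Computing element-wise:
Z[0] = 3·(-3) + 4·(1) = -5
Z[1] = 3·(-2.5000+0.8660i) + 4·(0.5000-2.5981i) = -5.5000-7.7944i
Z[2] = 3·(1.5000-0.8660i) + 4·(8.5000+2.5981i) = 38.5000+7.7944i
Z[3] = 3·(11) + 4·(-1) = 29
Z[4] = 3·(1.5000+0.8660i) + 4·(8.5000-2.5981i) = 38.5000-7.7944i
Z[5] = 3·(-2.5000-0.8660i) + 4·(0.5000+2.5981i) = -5.5000+7.7944i

DFT(3x + 4y) = 3·X + 4·Y = [-5, -5.5000-7.7944i, 38.5000+7.7944i, 29, 38.5000-7.7944i, -5.5000+7.7944i]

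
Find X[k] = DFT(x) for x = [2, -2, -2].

X[k] = Σ(n=0 to 2) x[n] · ω_3^(nk)
where ω_3 = e^(-2πi/3)

Computing each X[k]:
X[0] = -2
X[1] = 4
X[2] = 4

X = [-2, 4, 4]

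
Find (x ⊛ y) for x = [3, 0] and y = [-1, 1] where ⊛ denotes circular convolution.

(x ⊛ y)[n] = Σ(m=0 to 1) x[m] · y[(n-m) mod 2]

Computing each output sample:
(x ⊛ y)[0] = -3
(x ⊛ y)[1] = 3

x ⊛ y = [-3, 3]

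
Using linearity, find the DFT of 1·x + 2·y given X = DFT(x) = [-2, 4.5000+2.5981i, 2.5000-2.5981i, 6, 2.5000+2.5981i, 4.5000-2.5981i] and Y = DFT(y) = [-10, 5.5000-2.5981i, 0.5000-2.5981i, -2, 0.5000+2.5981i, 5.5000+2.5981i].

By linearity: DFT(1x + 2y) = 1·DFT(x) + 2·DFT(y)
= 1·[-2, 4.5000+2.5981i, 2.5000-2.5981i, 6, 2.5000+2.5981i, 4.5000-2.5981i] + 2·[-10, 5.5000-2.5981i, 0.5000-2.5981i, -2, 0.5000+2.5981i, 5.5000+2.5981i]

Computing element-wise:
Z[0] = 1·(-2) + 2·(-10) = -22
Z[1] = 1·(4.5000+2.5981i) + 2·(5.5000-2.5981i) = 15.5000-2.5981i
Z[2] = 1·(2.5000-2.5981i) + 2·(0.5000-2.5981i) = 3.5000-7.7943i
Z[3] = 1·(6) + 2·(-2) = 2
Z[4] = 1·(2.5000+2.5981i) + 2·(0.5000+2.5981i) = 3.5000+7.7943i
Z[5] = 1·(4.5000-2.5981i) + 2·(5.5000+2.5981i) = 15.5000+2.5981i

DFT(1x + 2y) = 1·X + 2·Y = [-22, 15.5000-2.5981i, 3.5000-7.7943i, 2, 3.5000+7.7943i, 15.5000+2.5981i]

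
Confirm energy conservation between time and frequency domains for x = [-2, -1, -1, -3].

Time domain:
Σ|x[n]|² = |-2|² + |-1|² + |-1|² + |-3|² = 15.0000

Frequency domain:
(1/4)Σ|X[k]|² = (1/4)(|-7|² + |-1-2i|² + |1|² + |-1+2i|²) = (1/4)·60.0000 = 15.0000

Both sides agree, confirming Parseval's theorem.

Σ|x[n]|² = (1/N)Σ|X[k]|² = 15.0000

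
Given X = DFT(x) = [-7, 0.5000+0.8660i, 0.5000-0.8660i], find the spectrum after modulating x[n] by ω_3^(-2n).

Modulation property: DFT(ω_3^(-2n)·x[n]) = X[(k-2) mod 3], so circularly shift X by 2 positions.

X[k-2] = [0.5000+0.8660i, 0.5000-0.8660i, -7]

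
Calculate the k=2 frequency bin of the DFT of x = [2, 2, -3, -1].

X[2] = Σ(n=0 to 3) x[n] · ω_4^(2n) where ω_4 = e^(-2πi/4)
= (2)·ω_4^0 + (2)·ω_4^2 + (-3)·ω_4^4 + (-1)·ω_4^6

X[2] = -2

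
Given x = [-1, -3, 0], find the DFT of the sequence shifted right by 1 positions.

Time shift by 1: X_shifted[k] = ω_3^(1k) · X[k]
Shifted x = [0, -1, -3]

DFT(x[n-1]) = [-4, 2.0000-1.7321i, 2.0000+1.7321i]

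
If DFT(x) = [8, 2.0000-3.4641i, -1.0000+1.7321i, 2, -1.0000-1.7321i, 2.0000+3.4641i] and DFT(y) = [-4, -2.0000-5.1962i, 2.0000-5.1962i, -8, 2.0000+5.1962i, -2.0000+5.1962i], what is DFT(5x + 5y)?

By linearity: DFT(5x + 5y) = 5·DFT(x) + 5·DFT(y)
= 5·[8, 2.0000-3.4641i, -1.0000+1.7321i, 2, -1.0000-1.7321i, 2.0000+3.4641i] + 5·[-4, -2.0000-5.1962i, 2.0000-5.1962i, -8, 2.0000+5.1962i, -2.0000+5.1962i]

Computing element-wise:
Z[0] = 5·(8) + 5·(-4) = 20
Z[1] = 5·(2.0000-3.4641i) + 5·(-2.0000-5.1962i) = -43.3015i
Z[2] = 5·(-1.0000+1.7321i) + 5·(2.0000-5.1962i) = 5.0000-17.3205i
Z[3] = 5·(2) + 5·(-8) = -30
Z[4] = 5·(-1.0000-1.7321i) + 5·(2.0000+5.1962i) = 5.0000+17.3205i
Z[5] = 5·(2.0000+3.4641i) + 5·(-2.0000+5.1962i) = 43.3015i

DFT(5x + 5y) = 5·X + 5·Y = [20, -43.3015i, 5.0000-17.3205i, -30, 5.0000+17.3205i, 43.3015i]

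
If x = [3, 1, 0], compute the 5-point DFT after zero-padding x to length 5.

Original 3-point DFT: [4, 2.5000-0.8660i, 2.5000+0.8660i]
Zero-padded 5-point DFT provides frequency interpolation.

DFT_5([x, 0, ...]) = [4, 3.3090-0.9511i, 2.1910-0.5878i, 2.1910+0.5878i, 3.3090+0.9511i]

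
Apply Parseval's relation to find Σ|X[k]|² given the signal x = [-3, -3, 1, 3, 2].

Parseval: Σ|x[n]|² = (1/N)Σ|X[k]|², so Σ|X[k]|² = N·Σ|x[n]|² = 5·32.0000

Σ|X[k]|² = N·Σ|x[n]|² = 5·32.0000 = 160.0000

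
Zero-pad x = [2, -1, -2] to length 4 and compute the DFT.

Original 3-point DFT: [-1, 3.5000-0.8660i, 3.5000+0.8660i]
Zero-padded 4-point DFT provides frequency interpolation.

DFT_4([x, 0, ...]) = [-1, 4+1i, 1, 4-1i]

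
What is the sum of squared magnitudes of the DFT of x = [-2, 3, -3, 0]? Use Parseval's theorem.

Parseval: Σ|x[n]|² = (1/N)Σ|X[k]|², so Σ|X[k]|² = N·Σ|x[n]|² = 4·22.0000

Σ|X[k]|² = N·Σ|x[n]|² = 4·22.0000 = 88.0000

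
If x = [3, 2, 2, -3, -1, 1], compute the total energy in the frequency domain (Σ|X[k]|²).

Parseval: Σ|x[n]|² = (1/N)Σ|X[k]|², so Σ|X[k]|² = N·Σ|x[n]|² = 6·28.0000

Σ|X[k]|² = N·Σ|x[n]|² = 6·28.0000 = 168.0000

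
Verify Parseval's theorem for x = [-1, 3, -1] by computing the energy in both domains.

Time domain:
Σ|x[n]|² = |-1|² + |3|² + |-1|² = 11.0000

Frequency domain:
(1/3)Σ|X[k]|² = (1/3)(|1|² + |-2.0000-3.4641i|² + |-2.0000+3.4641i|²) = (1/3)·33.0000 = 11.0000

Both sides agree, confirming Parseval's theorem.

Σ|x[n]|² = (1/N)Σ|X[k]|² = 11.0000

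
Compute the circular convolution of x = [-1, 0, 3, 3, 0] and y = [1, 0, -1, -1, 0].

(x ⊛ y)[n] = Σ(m=0 to 4) x[m] · y[(n-m) mod 5]

Computing each output sample:
(x ⊛ y)[0] = -7
(x ⊛ y)[1] = -3
(x ⊛ y)[2] = 4
(x ⊛ y)[3] = 4
(x ⊛ y)[4] = -3

x ⊛ y = [-7, -3, 4, 4, -3]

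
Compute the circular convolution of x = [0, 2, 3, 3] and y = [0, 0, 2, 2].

(x ⊛ y)[n] = Σ(m=0 to 3) x[m] · y[(n-m) mod 4]

Computing each output sample:
(x ⊛ y)[0] = 10
(x ⊛ y)[1] = 12
(x ⊛ y)[2] = 6
(x ⊛ y)[3] = 4

x ⊛ y = [10, 12, 6, 4]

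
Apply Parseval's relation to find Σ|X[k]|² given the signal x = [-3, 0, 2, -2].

Parseval: Σ|x[n]|² = (1/N)Σ|X[k]|², so Σ|X[k]|² = N·Σ|x[n]|² = 4·17.0000

Σ|X[k]|² = N·Σ|x[n]|² = 4·17.0000 = 68.0000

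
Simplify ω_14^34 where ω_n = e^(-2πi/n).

Since ω_14^14 = 1, powers reduce modulo 14.
34 mod 14 = 6
So ω_14^34 = ω_14^6 = e^(-2πi·6/14)

ω_14^34 = ω_14^6 = -0.9010-0.4339i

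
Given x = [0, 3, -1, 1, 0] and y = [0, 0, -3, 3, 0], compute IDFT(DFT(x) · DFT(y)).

(x ⊛ y)[n] = Σ(m=0 to 4) x[m] · y[(n-m) mod 5]

Computing each output sample:
(x ⊛ y)[0] = -6
(x ⊛ y)[1] = 3
(x ⊛ y)[2] = 0
(x ⊛ y)[3] = -9
(x ⊛ y)[4] = 12

x ⊛ y = [-6, 3, 0, -9, 12]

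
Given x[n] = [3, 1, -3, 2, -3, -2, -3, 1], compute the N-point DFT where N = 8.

X[k] = Σ(n=0 to 7) x[n] · ω_8^(nk)
where ω_8 = e^(-2πi/8)

Computing each X[k]:
X[0] = -4
X[1] = 7.4142-2.8284i
X[2] = 6+4i
X[3] = 4.5858-2.8284i
X[4] = -8
X[5] = 4.5858+2.8284i
X[6] = 6-4i
X[7] = 7.4142+2.8284i

X = [-4, 7.4142-2.8284i, 6+4i, 4.5858-2.8284i, -8, 4.5858+2.8284i, 6-4i, 7.4142+2.8284i]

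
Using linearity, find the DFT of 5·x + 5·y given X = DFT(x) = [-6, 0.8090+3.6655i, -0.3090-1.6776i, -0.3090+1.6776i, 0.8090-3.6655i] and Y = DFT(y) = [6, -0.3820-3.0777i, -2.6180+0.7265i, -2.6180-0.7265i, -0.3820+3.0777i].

By linearity: DFT(5x + 5y) = 5·DFT(x) + 5·DFT(y)
= 5·[-6, 0.8090+3.6655i, -0.3090-1.6776i, -0.3090+1.6776i, 0.8090-3.6655i] + 5·[6, -0.3820-3.0777i, -2.6180+0.7265i, -2.6180-0.7265i, -0.3820+3.0777i]

Computing element-wise:
Z[0] = 5·(-6) + 5·(6) = 0
Z[1] = 5·(0.8090+3.6655i) + 5·(-0.3820-3.0777i) = 2.1350+2.9390i
Z[2] = 5·(-0.3090-1.6776i) + 5·(-2.6180+0.7265i) = -14.6350-4.7555i
Z[3] = 5·(-0.3090+1.6776i) + 5·(-2.6180-0.7265i) = -14.6350+4.7555i
Z[4] = 5·(0.8090-3.6655i) + 5·(-0.3820+3.0777i) = 2.1350-2.9390i

DFT(5x + 5y) = 5·X + 5·Y = [0, 2.1350+2.9390i, -14.6350-4.7555i, -14.6350+4.7555i, 2.1350-2.9390i]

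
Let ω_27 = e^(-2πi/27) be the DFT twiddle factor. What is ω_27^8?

ω_27^8 = e^(-2πi·8/27)
= cos(-2π·8/27) + i·sin(-2π·8/27)
= cos(-16π/27) + i·sin(-16π/27)

ω_27^8 = cos(-16π/27) + i·sin(-16π/27) = -0.2868-0.9580i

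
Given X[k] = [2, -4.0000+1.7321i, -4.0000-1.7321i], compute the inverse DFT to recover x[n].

x[n] = (1/3) Σ(k=0 to 2) X[k] · e^(2πikn/3)

Computing each x[n]:
x[0] = -2
x[1] = 1
x[2] = 3

x = [-2, 1, 3]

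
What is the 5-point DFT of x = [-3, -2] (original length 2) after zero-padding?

Original 2-point DFT: [-5, -1]
Zero-padded 5-point DFT provides frequency interpolation.

DFT_5([x, 0, ...]) = [-5, -3.6180+1.9021i, -1.3820+1.1756i, -1.3820-1.1756i, -3.6180-1.9021i]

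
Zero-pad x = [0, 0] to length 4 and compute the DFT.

Original 2-point DFT: [0, 0]
Zero-padded 4-point DFT provides frequency interpolation.

DFT_4([x, 0, ...]) = [0, 0, 0, 0]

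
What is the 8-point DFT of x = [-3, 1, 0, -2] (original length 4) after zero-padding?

Original 4-point DFT: [-4, -3-3i, -2, -3+3i]
Zero-padded 8-point DFT provides frequency interpolation.

DFT_8([x, 0, ...]) = [-4, -0.8787+0.7071i, -3-3i, -5.1213+0.7071i, -2, -5.1213-0.7071i, -3+3i, -0.8787-0.7071i]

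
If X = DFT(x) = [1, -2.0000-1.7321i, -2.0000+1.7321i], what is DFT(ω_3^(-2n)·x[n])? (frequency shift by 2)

Modulation property: DFT(ω_3^(-2n)·x[n]) = X[(k-2) mod 3], so circularly shift X by 2 positions.

X[k-2] = [-2.0000-1.7321i, -2.0000+1.7321i, 1]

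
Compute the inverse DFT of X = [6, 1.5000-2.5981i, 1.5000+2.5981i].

x[n] = (1/3) Σ(k=0 to 2) X[k] · e^(2πikn/3)

Computing each x[n]:
x[0] = 3
x[1] = 3
x[2] = 0

x = [3, 3, 0]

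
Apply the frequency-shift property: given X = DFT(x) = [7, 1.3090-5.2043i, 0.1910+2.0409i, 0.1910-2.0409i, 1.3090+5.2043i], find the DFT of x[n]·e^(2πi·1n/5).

Modulation property: DFT(ω_5^(-1n)·x[n]) = X[(k-1) mod 5], so circularly shift X by 1 positions.

X[k-1] = [1.3090+5.2043i, 7, 1.3090-5.2043i, 0.1910+2.0409i, 0.1910-2.0409i]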